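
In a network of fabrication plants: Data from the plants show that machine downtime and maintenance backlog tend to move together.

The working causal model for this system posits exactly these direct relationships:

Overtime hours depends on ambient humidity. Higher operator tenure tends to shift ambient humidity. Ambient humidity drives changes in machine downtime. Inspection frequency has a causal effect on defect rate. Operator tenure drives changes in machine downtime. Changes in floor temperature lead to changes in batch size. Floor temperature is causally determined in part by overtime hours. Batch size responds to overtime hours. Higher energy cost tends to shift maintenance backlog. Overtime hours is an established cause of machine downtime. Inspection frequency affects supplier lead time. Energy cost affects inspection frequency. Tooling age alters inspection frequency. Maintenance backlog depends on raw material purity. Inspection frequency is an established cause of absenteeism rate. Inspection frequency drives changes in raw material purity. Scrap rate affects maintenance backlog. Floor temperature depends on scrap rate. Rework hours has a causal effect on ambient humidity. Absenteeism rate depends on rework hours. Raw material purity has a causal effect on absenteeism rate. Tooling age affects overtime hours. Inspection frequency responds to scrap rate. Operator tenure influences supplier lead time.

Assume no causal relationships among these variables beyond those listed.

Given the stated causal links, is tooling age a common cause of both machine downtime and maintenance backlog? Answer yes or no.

yes

Tooling age has a causal path to machine downtime (tooling age → overtime hours → machine downtime) and to maintenance backlog (tooling age → inspection frequency → raw material purity → maintenance backlog), so it is a common cause of both — a confounder.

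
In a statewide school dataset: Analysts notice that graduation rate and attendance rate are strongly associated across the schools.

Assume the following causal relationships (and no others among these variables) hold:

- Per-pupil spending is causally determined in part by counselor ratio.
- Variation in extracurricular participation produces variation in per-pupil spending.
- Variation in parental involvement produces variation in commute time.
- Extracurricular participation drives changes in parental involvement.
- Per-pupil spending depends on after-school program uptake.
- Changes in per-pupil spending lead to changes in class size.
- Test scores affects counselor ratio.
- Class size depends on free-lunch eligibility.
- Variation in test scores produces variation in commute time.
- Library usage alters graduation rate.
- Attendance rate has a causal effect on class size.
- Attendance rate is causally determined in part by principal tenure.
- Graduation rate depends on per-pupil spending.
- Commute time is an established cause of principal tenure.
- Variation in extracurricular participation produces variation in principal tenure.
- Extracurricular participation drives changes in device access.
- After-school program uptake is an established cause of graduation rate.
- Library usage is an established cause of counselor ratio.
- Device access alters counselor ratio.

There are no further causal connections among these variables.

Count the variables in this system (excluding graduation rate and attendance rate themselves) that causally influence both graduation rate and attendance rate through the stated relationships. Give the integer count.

The common causes are: extracurricular participation (to graduation rate via extracurricular participation → per-pupil spending → graduation rate; to attendance rate via extracurricular participation → principal tenure → attendance rate); test scores (to graduation rate via test scores → counselor ratio → per-pupil spending → graduation rate; to attendance rate via test scores → commute time → principal tenure → attendance rate).
Every other variable lacks a causal path to at least one of graduation rate and attendance rate.

2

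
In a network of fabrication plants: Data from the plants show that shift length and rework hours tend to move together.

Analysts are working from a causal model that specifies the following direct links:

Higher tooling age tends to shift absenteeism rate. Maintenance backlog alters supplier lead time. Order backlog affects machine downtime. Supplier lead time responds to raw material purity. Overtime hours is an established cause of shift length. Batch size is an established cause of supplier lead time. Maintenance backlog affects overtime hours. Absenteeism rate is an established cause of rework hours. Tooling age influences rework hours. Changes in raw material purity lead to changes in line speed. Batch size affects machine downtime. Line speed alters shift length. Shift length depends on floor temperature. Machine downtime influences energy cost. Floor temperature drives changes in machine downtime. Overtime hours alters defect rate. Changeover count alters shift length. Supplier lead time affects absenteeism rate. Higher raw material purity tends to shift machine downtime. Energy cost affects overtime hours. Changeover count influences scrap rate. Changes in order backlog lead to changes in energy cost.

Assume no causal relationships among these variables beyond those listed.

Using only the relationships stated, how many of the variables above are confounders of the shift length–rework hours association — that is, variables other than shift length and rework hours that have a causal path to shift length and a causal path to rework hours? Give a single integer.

The common causes are: batch size (to shift length via batch size → machine downtime → energy cost → overtime hours → shift length; to rework hours via batch size → supplier lead time → absenteeism rate → rework hours); maintenance backlog (to shift length via maintenance backlog → overtime hours → shift length; to rework hours via maintenance backlog → supplier lead time → absenteeism rate → rework hours); raw material purity (to shift length via raw material purity → line speed → shift length; to rework hours via raw material purity → supplier lead time → absenteeism rate → rework hours).
Every other variable lacks a causal path to at least one of shift length and rework hours.

3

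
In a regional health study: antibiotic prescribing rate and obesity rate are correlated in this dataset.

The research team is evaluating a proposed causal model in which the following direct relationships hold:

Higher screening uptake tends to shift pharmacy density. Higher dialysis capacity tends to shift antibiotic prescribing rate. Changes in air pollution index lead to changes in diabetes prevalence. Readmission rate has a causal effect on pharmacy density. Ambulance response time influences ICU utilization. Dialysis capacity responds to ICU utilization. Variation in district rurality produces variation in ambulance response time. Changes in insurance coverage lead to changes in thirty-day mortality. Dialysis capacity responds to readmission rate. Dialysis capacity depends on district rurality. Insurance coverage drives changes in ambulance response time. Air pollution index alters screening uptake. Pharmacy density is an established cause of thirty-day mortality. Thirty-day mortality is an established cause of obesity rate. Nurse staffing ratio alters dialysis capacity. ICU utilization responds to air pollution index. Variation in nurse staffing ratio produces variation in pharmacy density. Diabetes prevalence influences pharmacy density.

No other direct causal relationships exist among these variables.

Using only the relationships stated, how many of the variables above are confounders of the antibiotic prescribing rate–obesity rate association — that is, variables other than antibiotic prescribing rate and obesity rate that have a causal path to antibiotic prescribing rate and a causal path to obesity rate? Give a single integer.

4

The common causes are: air pollution index (to antibiotic prescribing rate via air pollution index → ICU utilization → dialysis capacity → antibiotic prescribing rate; to obesity rate via air pollution index → diabetes prevalence → pharmacy density → thirty-day mortality → obesity rate); insurance coverage (to antibiotic prescribing rate via insurance coverage → ambulance response time → ICU utilization → dialysis capacity → antibiotic prescribing rate; to obesity rate via insurance coverage → thirty-day mortality → obesity rate); nurse staffing ratio (to antibiotic prescribing rate via nurse staffing ratio → dialysis capacity → antibiotic prescribing rate; to obesity rate via nurse staffing ratio → pharmacy density → thirty-day mortality → obesity rate); readmission rate (to antibiotic prescribing rate via readmission rate → dialysis capacity → antibiotic prescribing rate; to obesity rate via readmission rate → pharmacy density → thirty-day mortality → obesity rate).
Every other variable lacks a causal path to at least one of antibiotic prescribing rate and obesity rate.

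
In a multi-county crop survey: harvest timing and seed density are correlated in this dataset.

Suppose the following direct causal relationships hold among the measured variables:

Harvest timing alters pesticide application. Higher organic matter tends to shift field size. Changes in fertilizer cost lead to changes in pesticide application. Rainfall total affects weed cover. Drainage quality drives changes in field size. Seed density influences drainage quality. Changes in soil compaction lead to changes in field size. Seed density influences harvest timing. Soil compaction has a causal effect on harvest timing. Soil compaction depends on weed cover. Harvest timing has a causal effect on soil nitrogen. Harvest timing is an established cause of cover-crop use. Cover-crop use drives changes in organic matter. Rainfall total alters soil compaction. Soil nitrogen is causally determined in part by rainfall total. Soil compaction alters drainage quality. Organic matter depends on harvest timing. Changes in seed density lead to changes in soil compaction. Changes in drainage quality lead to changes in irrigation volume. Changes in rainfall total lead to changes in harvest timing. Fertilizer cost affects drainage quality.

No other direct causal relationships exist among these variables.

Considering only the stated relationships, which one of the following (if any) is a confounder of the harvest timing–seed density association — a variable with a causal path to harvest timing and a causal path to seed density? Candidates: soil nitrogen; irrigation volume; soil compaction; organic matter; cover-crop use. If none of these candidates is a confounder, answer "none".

None of the listed candidates has causal paths to both harvest timing and seed density in the stated relationships, so none is a common cause.

none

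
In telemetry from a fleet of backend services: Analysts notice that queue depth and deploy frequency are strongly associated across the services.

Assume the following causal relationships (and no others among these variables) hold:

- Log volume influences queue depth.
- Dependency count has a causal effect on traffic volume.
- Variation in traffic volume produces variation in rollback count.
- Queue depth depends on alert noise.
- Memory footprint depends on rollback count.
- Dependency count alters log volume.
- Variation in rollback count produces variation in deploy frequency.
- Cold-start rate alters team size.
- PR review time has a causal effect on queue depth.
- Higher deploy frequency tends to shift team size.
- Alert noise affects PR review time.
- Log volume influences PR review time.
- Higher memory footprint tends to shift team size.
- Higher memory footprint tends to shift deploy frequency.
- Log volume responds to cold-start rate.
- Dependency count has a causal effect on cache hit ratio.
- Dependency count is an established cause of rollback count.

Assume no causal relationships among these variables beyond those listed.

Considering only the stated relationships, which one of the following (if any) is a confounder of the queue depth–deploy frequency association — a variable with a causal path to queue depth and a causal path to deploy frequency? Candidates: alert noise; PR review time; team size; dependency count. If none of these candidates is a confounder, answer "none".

Dependency count causes queue depth (dependency count → log volume → queue depth) and also causes deploy frequency (dependency count → rollback count → deploy frequency); it is a common cause of both.
Each of the other candidates lacks a causal path to at least one of queue depth and deploy frequency, so they do not confound the relationship.

dependency count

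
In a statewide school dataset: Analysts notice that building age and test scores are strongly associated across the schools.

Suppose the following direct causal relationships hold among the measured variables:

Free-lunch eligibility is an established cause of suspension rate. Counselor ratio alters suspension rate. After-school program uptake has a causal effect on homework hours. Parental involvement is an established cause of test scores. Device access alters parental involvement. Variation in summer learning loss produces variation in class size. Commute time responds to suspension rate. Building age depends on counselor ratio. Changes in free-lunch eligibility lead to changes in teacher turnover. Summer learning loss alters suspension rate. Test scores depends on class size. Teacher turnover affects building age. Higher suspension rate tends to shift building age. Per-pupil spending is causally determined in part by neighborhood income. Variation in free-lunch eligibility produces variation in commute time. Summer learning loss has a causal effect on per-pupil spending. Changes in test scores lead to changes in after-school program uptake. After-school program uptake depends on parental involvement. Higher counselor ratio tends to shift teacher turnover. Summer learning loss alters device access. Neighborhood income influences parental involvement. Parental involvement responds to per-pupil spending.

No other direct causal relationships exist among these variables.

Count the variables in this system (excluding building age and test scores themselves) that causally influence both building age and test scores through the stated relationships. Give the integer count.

The common causes are: summer learning loss (to building age via summer learning loss → suspension rate → building age; to test scores via summer learning loss → class size → test scores).
Every other variable lacks a causal path to at least one of building age and test scores.

1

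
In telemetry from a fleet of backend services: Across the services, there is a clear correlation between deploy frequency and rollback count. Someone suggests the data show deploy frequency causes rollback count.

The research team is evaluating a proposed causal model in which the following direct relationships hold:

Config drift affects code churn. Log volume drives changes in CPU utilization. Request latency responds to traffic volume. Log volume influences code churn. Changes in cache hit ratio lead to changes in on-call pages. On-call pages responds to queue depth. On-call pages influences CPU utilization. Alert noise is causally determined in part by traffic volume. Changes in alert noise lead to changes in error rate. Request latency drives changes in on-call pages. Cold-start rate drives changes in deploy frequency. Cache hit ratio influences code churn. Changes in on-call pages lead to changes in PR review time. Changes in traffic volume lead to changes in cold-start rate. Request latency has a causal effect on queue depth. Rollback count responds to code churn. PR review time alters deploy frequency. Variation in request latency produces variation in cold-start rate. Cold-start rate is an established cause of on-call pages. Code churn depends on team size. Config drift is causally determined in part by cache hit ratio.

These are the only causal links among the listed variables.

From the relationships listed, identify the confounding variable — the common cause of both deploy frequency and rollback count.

Cache hit ratio has a causal path to deploy frequency (cache hit ratio → on-call pages → PR review time → deploy frequency) and a separate causal path to rollback count (cache hit ratio → code churn → rollback count), so it is a common cause of both.
No stated relationship gives deploy frequency a causal route to rollback count, so the correlation is explained by the shared upstream cause rather than a direct effect.

cache hit ratio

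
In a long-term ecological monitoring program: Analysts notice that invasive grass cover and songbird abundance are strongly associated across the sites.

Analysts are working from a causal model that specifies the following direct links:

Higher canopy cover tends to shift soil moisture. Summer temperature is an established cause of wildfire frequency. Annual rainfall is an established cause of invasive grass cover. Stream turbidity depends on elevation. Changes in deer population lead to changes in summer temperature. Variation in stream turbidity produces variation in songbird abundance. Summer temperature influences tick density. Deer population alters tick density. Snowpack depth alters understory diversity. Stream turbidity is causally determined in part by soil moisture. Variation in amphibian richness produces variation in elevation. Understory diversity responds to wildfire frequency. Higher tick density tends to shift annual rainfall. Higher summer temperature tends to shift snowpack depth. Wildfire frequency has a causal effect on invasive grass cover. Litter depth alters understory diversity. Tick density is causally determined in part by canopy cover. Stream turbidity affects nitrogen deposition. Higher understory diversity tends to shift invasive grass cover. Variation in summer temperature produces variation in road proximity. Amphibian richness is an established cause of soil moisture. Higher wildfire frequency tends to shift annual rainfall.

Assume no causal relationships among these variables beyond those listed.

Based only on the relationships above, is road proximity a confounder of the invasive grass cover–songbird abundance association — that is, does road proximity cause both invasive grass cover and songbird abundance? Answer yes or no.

Road proximity has no stated causal path to either invasive grass cover or songbird abundance. A confounder must cause both variables, so road proximity does not qualify.

no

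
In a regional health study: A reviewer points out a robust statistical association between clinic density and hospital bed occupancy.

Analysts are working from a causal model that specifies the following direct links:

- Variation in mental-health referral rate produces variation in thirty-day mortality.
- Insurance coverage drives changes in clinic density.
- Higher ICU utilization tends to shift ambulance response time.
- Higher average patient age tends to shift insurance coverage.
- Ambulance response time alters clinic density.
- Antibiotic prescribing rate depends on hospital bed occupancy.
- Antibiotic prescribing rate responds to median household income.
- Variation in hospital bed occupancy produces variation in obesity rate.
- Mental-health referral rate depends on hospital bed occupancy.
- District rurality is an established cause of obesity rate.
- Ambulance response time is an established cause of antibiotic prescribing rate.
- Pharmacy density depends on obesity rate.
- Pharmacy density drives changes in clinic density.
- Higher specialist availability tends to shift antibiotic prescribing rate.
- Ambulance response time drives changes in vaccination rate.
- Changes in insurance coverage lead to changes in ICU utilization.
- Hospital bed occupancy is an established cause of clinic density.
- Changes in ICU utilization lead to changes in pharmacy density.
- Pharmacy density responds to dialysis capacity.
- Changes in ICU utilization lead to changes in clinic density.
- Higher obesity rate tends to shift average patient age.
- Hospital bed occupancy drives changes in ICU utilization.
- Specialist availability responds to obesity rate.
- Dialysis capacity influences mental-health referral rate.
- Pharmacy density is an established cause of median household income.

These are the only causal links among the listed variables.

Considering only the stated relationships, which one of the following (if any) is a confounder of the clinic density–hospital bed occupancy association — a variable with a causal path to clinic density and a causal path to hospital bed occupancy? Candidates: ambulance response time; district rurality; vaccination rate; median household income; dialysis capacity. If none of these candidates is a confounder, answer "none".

none

None of the listed candidates has causal paths to both clinic density and hospital bed occupancy in the stated relationships, so none is a common cause.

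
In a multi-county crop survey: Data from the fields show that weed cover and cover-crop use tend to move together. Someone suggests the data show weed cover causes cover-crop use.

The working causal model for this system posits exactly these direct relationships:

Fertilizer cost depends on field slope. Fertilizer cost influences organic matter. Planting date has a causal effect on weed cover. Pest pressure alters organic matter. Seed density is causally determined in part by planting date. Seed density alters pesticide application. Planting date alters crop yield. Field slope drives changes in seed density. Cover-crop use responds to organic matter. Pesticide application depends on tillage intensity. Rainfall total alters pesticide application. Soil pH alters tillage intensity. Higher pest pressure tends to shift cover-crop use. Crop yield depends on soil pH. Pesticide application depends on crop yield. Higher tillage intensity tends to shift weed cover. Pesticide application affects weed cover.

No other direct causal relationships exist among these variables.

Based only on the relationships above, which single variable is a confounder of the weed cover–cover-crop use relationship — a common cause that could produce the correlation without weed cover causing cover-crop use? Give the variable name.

field slope

Field slope has a causal path to weed cover (field slope → seed density → pesticide application → weed cover) and a separate causal path to cover-crop use (field slope → fertilizer cost → organic matter → cover-crop use), so it is a common cause of both.
No stated relationship gives weed cover a causal route to cover-crop use, so the correlation is explained by the shared upstream cause rather than a direct effect.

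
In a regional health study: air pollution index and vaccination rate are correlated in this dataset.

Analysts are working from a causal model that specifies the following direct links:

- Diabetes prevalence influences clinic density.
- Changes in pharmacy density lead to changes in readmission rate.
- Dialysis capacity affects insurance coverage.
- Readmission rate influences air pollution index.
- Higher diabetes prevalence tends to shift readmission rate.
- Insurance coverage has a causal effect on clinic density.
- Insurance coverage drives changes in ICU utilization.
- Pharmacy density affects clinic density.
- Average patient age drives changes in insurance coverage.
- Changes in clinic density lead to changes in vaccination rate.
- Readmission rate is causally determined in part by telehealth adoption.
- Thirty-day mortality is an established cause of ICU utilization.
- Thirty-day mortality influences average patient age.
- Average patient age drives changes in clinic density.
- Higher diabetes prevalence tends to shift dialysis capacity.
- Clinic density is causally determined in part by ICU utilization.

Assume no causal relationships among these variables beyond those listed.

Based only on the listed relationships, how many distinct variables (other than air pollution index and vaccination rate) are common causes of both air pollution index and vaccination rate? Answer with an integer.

2

The common causes are: diabetes prevalence (to air pollution index via diabetes prevalence → readmission rate → air pollution index; to vaccination rate via diabetes prevalence → clinic density → vaccination rate); pharmacy density (to air pollution index via pharmacy density → readmission rate → air pollution index; to vaccination rate via pharmacy density → clinic density → vaccination rate).
Every other variable lacks a causal path to at least one of air pollution index and vaccination rate.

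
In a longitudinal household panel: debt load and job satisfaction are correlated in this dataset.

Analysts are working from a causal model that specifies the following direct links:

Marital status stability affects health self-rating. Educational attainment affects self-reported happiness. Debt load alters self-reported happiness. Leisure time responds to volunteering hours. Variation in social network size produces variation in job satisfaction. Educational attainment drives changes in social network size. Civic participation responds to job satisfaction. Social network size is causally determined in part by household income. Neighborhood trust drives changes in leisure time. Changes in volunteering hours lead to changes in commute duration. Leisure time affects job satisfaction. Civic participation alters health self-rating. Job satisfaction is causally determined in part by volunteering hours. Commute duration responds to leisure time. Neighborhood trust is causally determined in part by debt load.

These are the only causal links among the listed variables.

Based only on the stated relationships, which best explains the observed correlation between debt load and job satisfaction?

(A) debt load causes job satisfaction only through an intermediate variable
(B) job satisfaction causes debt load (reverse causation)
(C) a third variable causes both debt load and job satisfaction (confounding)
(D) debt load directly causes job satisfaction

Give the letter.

A

Debt load reaches job satisfaction through debt load → neighborhood trust → leisure time → job satisfaction — an indirect causal chain with no direct debt load → job satisfaction link. No variable causes both debt load and job satisfaction, so confounding is ruled out; the effect is mediated.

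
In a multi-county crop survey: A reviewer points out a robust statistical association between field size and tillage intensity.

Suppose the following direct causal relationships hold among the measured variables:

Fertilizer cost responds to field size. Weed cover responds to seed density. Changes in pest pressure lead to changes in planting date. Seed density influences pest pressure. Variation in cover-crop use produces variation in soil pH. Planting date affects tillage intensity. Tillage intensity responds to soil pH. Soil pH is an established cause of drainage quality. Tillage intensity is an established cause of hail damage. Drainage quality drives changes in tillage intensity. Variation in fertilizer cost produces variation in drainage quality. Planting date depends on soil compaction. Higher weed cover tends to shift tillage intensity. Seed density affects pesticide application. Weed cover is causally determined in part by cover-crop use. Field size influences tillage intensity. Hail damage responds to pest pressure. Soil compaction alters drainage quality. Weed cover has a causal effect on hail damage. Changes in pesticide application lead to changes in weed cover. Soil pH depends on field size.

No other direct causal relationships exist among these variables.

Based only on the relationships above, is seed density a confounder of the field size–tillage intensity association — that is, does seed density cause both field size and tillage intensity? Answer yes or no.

Seed density has no stated causal path to field size. A confounder must cause both variables, so seed density does not qualify.

no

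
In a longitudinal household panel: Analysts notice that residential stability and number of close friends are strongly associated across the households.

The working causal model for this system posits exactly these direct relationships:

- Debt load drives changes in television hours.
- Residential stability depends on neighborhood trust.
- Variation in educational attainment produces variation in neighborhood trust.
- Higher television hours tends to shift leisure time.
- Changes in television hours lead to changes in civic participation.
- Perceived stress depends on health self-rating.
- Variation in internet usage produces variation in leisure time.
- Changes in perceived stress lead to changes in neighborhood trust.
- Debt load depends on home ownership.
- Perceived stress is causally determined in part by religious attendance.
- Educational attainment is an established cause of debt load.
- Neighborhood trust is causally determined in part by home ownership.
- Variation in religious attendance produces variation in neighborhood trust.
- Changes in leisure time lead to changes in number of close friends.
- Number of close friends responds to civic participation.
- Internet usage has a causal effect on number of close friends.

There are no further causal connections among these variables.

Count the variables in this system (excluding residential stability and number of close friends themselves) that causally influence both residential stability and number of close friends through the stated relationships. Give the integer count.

The common causes are: educational attainment (to residential stability via educational attainment → neighborhood trust → residential stability; to number of close friends via educational attainment → debt load → television hours → leisure time → number of close friends); home ownership (to residential stability via home ownership → neighborhood trust → residential stability; to number of close friends via home ownership → debt load → television hours → leisure time → number of close friends).
Every other variable lacks a causal path to at least one of residential stability and number of close friends.

2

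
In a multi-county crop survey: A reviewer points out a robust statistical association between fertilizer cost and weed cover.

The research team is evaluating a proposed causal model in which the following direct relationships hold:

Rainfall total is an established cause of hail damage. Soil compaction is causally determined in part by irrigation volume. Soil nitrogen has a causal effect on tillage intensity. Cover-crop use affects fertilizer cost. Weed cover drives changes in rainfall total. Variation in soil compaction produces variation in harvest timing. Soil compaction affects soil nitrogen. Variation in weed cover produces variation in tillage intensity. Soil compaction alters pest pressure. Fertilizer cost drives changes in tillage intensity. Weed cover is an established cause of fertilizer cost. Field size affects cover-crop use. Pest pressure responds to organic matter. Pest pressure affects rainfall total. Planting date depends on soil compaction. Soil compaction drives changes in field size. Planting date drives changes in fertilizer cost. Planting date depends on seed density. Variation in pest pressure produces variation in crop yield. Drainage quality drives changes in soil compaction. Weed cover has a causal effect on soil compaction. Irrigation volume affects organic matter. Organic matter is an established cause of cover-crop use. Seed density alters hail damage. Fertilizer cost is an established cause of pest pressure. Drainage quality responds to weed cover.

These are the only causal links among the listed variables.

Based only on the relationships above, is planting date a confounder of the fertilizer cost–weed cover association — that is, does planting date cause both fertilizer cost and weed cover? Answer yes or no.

no

Planting date has no stated causal path to weed cover. A confounder must cause both variables, so planting date does not qualify.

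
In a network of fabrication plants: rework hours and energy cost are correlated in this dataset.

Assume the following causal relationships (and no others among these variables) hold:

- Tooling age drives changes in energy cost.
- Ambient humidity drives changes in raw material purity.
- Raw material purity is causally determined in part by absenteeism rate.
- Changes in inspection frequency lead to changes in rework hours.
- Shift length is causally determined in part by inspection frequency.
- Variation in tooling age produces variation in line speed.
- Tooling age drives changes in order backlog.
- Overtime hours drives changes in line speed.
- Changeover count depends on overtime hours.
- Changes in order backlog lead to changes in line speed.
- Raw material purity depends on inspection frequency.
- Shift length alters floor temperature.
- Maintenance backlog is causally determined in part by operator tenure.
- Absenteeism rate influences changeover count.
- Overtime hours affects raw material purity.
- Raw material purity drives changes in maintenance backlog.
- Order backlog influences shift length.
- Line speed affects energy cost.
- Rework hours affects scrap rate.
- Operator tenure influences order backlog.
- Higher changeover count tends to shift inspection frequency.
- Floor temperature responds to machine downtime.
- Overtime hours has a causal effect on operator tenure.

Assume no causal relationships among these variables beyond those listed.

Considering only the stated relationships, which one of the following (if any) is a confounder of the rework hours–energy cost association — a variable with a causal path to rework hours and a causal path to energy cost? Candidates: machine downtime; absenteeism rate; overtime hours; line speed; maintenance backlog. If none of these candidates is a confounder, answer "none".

overtime hours

Overtime hours causes rework hours (overtime hours → changeover count → inspection frequency → rework hours) and also causes energy cost (overtime hours → line speed → energy cost); it is a common cause of both.
Each of the other candidates lacks a causal path to at least one of rework hours and energy cost, so they do not confound the relationship.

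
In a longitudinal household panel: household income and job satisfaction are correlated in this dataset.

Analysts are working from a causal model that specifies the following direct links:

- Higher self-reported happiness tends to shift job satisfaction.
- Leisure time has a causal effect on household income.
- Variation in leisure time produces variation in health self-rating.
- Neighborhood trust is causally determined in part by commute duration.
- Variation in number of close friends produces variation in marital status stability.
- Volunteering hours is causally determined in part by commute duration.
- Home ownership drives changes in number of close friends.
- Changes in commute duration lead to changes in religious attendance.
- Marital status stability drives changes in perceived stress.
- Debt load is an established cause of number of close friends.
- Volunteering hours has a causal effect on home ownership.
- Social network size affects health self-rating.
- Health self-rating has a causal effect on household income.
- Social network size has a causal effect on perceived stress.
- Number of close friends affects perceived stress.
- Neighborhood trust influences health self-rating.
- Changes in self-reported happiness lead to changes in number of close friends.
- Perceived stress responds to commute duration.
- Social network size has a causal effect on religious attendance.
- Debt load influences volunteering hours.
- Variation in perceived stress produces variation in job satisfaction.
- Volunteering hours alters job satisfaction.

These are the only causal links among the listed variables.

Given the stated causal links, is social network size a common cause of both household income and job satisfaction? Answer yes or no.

yes

Social network size has a causal path to household income (social network size → health self-rating → household income) and to job satisfaction (social network size → perceived stress → job satisfaction), so it is a common cause of both — a confounder.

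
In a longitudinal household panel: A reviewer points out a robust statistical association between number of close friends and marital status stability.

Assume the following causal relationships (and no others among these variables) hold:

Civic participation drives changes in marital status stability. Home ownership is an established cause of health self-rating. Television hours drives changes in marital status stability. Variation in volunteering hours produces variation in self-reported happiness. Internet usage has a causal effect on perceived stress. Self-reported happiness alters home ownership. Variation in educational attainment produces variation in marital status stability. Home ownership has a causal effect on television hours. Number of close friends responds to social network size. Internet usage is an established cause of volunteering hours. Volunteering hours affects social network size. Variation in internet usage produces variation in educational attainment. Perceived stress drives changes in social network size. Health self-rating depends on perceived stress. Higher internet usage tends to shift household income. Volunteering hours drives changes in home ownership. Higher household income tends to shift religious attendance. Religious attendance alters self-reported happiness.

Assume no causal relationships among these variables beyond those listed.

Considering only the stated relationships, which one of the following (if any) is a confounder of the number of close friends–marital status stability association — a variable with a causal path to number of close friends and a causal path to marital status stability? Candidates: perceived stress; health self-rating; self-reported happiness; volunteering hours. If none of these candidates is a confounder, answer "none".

volunteering hours

Volunteering hours causes number of close friends (volunteering hours → social network size → number of close friends) and also causes marital status stability (volunteering hours → home ownership → television hours → marital status stability); it is a common cause of both.
Each of the other candidates lacks a causal path to at least one of number of close friends and marital status stability, so they do not confound the relationship.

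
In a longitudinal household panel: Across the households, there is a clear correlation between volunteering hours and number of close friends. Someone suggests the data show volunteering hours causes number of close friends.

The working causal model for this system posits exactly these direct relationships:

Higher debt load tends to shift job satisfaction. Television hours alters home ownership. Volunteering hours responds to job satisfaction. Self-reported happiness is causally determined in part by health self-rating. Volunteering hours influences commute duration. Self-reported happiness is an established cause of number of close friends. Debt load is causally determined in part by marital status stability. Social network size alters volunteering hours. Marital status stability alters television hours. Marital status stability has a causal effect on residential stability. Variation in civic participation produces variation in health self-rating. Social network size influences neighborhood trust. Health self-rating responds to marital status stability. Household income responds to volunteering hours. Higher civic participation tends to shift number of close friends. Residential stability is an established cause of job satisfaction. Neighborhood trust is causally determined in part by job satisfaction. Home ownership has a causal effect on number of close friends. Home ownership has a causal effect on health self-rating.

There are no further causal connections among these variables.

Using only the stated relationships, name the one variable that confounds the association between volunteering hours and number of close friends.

marital status stability

Marital status stability has a causal path to volunteering hours (marital status stability → residential stability → job satisfaction → volunteering hours) and a separate causal path to number of close friends (marital status stability → health self-rating → self-reported happiness → number of close friends), so it is a common cause of both.
No stated relationship gives volunteering hours a causal route to number of close friends, so the correlation is explained by the shared upstream cause rather than a direct effect.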